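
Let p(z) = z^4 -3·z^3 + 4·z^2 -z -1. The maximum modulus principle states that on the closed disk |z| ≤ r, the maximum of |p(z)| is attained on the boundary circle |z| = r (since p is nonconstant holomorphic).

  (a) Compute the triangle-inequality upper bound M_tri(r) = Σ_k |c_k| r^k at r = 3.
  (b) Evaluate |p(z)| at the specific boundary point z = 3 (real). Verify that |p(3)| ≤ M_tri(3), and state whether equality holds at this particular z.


Coefficients: c_0 = -1, c_1 = -1, c_2 = 4, c_3 = -3, c_4 = 1. Radius r = 3.
Part (a). Triangle bound: M_tri(r) = Σ_k |c_k| r^k
  = |-1|·3^0 + |-1|·3^1 + |4|·3^2 + |-3|·3^3 + |1|·3^4
  = 1 + 3 + 36 + 81 + 81 = 202.
This bounds M(r) := max_{|z|=r} |p(z)| from above; equality holds iff all terms c_k z^k can be made to align in phase at a single z on |z|=r.
Part (b). At z = 3 (real, on the circle |z| = r):
  p(3) = (-1)·3^0 + (-1)·3^1 + (4)·3^2 + (-3)·3^3 + (1)·3^4 = 32.
  |p(3)| = 32.
Check: |p(3)| = 32 ≤ 202 = M_tri(3). ✓ Equality does not hold at z = 3 (the coefficients have mixed signs, so the terms do not all align in phase there).

M_tri(3) = 202; |p(3)| = 32; equality at z=3: no.


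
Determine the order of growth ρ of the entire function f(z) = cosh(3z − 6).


cosh(w) is a linear combination of e^{iw} and e^{−iw} (or e^w, e^{−w} in the hyperbolic case), so |cosh(w)| ≤ e^{|w|}. With w = 3z − 6, |w| ≤ 3|z| + 6 = 3r + 6 on |z| = r, giving M(r) ≤ e^{3r + 6}, so ρ ≤ 1. On a suitable ray (z = it for sin/cos; z = t for sinh/cosh, t real → ∞), |cosh(3z − 6)| grows like e^{3|t|}/2, so ρ ≥ 1. Hence ρ = 1.
Therefore ρ = 1.

Order ρ = 1.


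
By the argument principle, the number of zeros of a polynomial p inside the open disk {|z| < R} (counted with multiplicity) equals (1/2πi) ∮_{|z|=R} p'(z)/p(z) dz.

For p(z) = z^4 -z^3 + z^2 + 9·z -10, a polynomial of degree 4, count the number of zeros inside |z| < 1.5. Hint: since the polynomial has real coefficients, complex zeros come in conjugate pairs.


The zeros of p are: (1 + 2i), (1 - 2i), -2, 1.
Their magnitudes are: 2.236, 2.236, 2, 1.
Zeros with |z| < R = 1.5: 1.
Count = 1.
By the argument principle, (1/2πi) ∮_{|z|=R} p'(z)/p(z) dz equals exactly this count.

Number of zeros inside |z| < 1.5: 1.


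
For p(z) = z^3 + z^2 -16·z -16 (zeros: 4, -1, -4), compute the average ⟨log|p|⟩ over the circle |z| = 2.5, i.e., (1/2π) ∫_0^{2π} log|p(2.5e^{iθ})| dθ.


Zeros: -4, -1, 4; r = 2.5.
Inside |z| < r: -1. Outside (|z| ≥ r): -4, 4.
p(0) = -16, so log|p(0)| = log(16) = 2.7726.
Apply Jensen: I(r) = log|p(0)| + Σ_k log(r/|z_k|), summed over zeros inside |z| < r.
  log(r/|z_k|) for z_k = -1: log(2.5/1) = 0.9163
  Outside zeros (-4, 4) contribute nothing to the Jensen sum.
Sum over inside zeros: 0.9163.
I(r) = log|p(0)| + (inside sum) = 2.7726 + 0.9163 = 3.6889.
Note: since some zeros are outside |z| ≤ r, the simplified n·log(r) form does NOT apply — only the inside zeros contribute.

I(r) ≈ 3.6889.


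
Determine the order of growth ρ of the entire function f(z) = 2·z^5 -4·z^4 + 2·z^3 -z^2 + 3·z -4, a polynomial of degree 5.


|f(z)| ≤ Σ|c_k|·r^k = O(r^5) as r → ∞. Polynomial growth is O(e^{r^ε}) for every ε > 0 (since r^5/e^{r^ε} → 0), so ρ ≤ ε for all ε > 0, i.e. ρ = 0. Every nonconstant polynomial has order 0.
Therefore ρ = 0.

Order ρ = 0.


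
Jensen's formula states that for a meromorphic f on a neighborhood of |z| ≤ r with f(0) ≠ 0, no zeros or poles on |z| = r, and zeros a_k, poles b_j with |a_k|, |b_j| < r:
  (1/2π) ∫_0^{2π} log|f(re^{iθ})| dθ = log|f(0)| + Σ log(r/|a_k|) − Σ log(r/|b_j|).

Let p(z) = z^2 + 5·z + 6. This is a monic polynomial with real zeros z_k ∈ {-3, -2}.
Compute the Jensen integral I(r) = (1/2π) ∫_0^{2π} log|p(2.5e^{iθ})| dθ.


Zeros: -3, -2; r = 2.5.
Inside |z| < r: -2. Outside (|z| ≥ r): -3.
p(0) = 6, so log|p(0)| = log(6) = 1.7918.
Apply Jensen: I(r) = log|p(0)| + Σ_k log(r/|z_k|), summed over zeros inside |z| < r.
  log(r/|z_k|) for z_k = -2: log(2.5/2) = 0.2231
  Outside zeros (-3) contribute nothing to the Jensen sum.
Sum over inside zeros: 0.2231.
I(r) = log|p(0)| + (inside sum) = 1.7918 + 0.2231 = 2.0149.
Note: since some zeros are outside |z| ≤ r, the simplified n·log(r) form does NOT apply — only the inside zeros contribute.

I(r) ≈ 2.0149.


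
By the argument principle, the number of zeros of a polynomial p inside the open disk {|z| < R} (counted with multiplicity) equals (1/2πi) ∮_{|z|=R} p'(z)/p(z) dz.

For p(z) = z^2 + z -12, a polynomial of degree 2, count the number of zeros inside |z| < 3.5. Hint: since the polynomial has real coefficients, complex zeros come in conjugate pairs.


The zeros of p are: -4, 3.
Their magnitudes are: 4, 3.
Zeros with |z| < R = 3.5: 3.
Count = 1.
By the argument principle, (1/2πi) ∮_{|z|=R} p'(z)/p(z) dz equals exactly this count.

Number of zeros inside |z| < 3.5: 1.


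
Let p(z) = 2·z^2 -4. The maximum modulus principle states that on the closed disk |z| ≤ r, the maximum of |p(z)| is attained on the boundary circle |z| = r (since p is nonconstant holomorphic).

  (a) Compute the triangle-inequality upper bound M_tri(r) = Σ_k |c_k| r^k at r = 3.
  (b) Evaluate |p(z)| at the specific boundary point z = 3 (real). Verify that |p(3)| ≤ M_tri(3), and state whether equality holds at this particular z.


Coefficients: c_0 = -4, c_1 = 0, c_2 = 2. Radius r = 3.
Part (a). Triangle bound: M_tri(r) = Σ_k |c_k| r^k
  = |-4|·3^0 + |0|·3^1 + |2|·3^2
  = 4 + 0 + 18 = 22.
This bounds M(r) := max_{|z|=r} |p(z)| from above; equality holds iff all terms c_k z^k can be made to align in phase at a single z on |z|=r.
Part (b). At z = 3 (real, on the circle |z| = r):
  p(3) = (-4)·3^0 + (0)·3^1 + (2)·3^2 = 14.
  |p(3)| = 14.
Check: |p(3)| = 14 ≤ 22 = M_tri(3). ✓ Equality does not hold at z = 3 (the coefficients have mixed signs, so the terms do not all align in phase there).

M_tri(3) = 22; |p(3)| = 14; equality at z=3: no.


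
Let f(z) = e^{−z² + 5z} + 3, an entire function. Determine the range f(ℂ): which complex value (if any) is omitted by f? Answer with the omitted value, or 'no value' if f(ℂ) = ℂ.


Little Picard bounds the complement of f(ℂ) to at most one point.
The exponent g(z) = −z² + 5z is a nonconstant polynomial, hence surjective onto ℂ. So e^{g(z)} takes every value in {e^w : w ∈ ℂ} = ℂ ∖ {0}. Adding 3 shifts the range to ℂ ∖ {3}. f omits exactly 3.

Omitted value: 3.


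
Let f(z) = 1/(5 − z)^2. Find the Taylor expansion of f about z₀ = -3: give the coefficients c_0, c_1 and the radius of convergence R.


Let w = z − z₀, so z = z₀ + w.
Then 5 − z = 5 − (z₀ + w) = (5 − z₀) − w = 8 − w.
f(z) = 1/(8 − w)^2 = (1/(8)^2) · (1 − w/(8))^{−2}.
By the binomial series (1−u)^{−2} = Σ_{n≥0} C(n+1, 1) u^n for |u|<1, with u = w/(8):
  c_n = C(n+1, 1) / (8)^(n+2).
  c_0 = 1/(8)^2 = 1/64.
  c_1 = 2/(8)^3 = 1/256.
The series is valid for |w/d| < 1, i.e. |z − z₀| < |d|.
Radius of convergence: R = |5 − z₀| = |8| = 8 (distance from z₀ to the singularity z = 5).

c_0 = 1/64, c_1 = 1/256; R = 8.


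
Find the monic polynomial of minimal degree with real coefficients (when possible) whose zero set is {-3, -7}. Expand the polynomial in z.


The polynomial is p(z) = ∏_{α ∈ S} (z − α), where S = {-3, -7}.
Expanding the product yields: p(z) = z^2 + 10·z + 21.
The resulting polynomial has degree 2 and real coefficients as required.

p(z) = z^2 + 10·z + 21.


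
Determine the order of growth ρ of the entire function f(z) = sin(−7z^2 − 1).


Write sin(w) = (e^{iw} ± e^{−iw})/(2 or 2i), so |sin(w)| ≤ e^{|w|}. With w = −7z^2 − 1, |w| ≤ 7r^2 + 1 on |z|=r, giving M(r) ≤ e^{7r^2 + 1} and ρ ≤ 2. For the lower bound, choose z on |z|=r with -7z^2 purely imaginary of modulus 7r^2; then |sin(−7z^2 − 1)| grows like e^{7r^2}/2, so ρ ≥ 2. Hence ρ = 2.
Therefore ρ = 2.

Order ρ = 2.


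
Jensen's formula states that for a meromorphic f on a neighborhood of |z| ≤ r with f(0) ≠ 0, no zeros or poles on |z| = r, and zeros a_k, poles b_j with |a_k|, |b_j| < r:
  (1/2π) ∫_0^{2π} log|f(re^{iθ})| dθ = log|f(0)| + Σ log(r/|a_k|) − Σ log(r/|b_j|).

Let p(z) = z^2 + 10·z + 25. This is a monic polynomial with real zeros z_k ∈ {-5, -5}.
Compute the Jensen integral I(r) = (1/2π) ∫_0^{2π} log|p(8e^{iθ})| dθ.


Zeros: -5, -5; r = 8.
Inside |z| < r: -5, -5. Outside (|z| ≥ r): ∅.
p(0) = 25, so log|p(0)| = log(25) = 3.2189.
Apply Jensen: I(r) = log|p(0)| + Σ_k log(r/|z_k|), summed over zeros inside |z| < r.
  log(r/|z_k|) for z_k = -5: log(8/5) = 0.4700
  log(r/|z_k|) for z_k = -5: log(8/5) = 0.4700
Sum over inside zeros: 0.9400.
I(r) = log|p(0)| + (inside sum) = 3.2189 + 0.9400 = 4.1589.
Closed form (all zeros inside, monic): I(r) = n·log(r) = 2·log(8) = 4.1589. ✓

I(r) ≈ 4.1589.


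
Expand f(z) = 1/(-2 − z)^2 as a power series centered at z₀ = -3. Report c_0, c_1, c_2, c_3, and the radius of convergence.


Let w = z − z₀, so z = z₀ + w.
Then -2 − z = -2 − (z₀ + w) = (-2 − z₀) − w = 1 − w.
f(z) = 1/(1 − w)^2 = (1/(1)^2) · (1 − w/(1))^{−2}.
By the binomial series (1−u)^{−2} = Σ_{n≥0} C(n+1, 1) u^n for |u|<1, with u = w/(1):
  c_n = C(n+1, 1) / (1)^(n+2).
  c_0 = 1/(1)^2 = 1.
  c_1 = 2/(1)^3 = 2.
  c_2 = 3/(1)^4 = 3.
  c_3 = 4/(1)^5 = 4.
The series is valid for |w/d| < 1, i.e. |z − z₀| < |d|.
Radius of convergence: R = |-2 − z₀| = |1| = 1 (distance from z₀ to the singularity z = -2).

c_0 = 1, c_1 = 2, c_2 = 3, c_3 = 4; R = 1.


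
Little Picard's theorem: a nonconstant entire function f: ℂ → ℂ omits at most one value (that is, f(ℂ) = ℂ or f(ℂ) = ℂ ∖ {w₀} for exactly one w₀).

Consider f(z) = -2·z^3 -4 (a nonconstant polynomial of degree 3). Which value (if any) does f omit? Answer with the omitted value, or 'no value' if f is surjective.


Little Picard bounds the complement of f(ℂ) to at most one point.
For every w ∈ ℂ, the equation p(z) − w = 0 is a nonconstant polynomial in z and hence has at least one root by the fundamental theorem of algebra. So p is surjective onto ℂ, omitting no value.

Omitted value: no value.


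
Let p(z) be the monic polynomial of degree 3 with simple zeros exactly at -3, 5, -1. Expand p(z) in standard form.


The polynomial is p(z) = ∏_{α ∈ S} (z − α), where S = {-3, 5, -1}.
Expanding the product yields: p(z) = z^3 -z^2 -17·z -15.
The resulting polynomial has degree 3 and real coefficients as required.

p(z) = z^3 -z^2 -17·z -15.


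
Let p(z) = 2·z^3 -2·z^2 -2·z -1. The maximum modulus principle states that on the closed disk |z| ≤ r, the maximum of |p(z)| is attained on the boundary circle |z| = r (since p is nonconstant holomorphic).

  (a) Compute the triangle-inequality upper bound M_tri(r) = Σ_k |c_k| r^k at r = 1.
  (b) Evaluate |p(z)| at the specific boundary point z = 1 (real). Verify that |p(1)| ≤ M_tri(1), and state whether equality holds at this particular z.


Coefficients: c_0 = -1, c_1 = -2, c_2 = -2, c_3 = 2. Radius r = 1.
Part (a). Triangle bound: M_tri(r) = Σ_k |c_k| r^k
  = |-1|·1^0 + |-2|·1^1 + |-2|·1^2 + |2|·1^3
  = 1 + 2 + 2 + 2 = 7.
This bounds M(r) := max_{|z|=r} |p(z)| from above; equality holds iff all terms c_k z^k can be made to align in phase at a single z on |z|=r.
Part (b). At z = 1 (real, on the circle |z| = r):
  p(1) = (-1)·1^0 + (-2)·1^1 + (-2)·1^2 + (2)·1^3 = -3.
  |p(1)| = 3.
Check: |p(1)| = 3 ≤ 7 = M_tri(1). ✓ Equality does not hold at z = 1 (the coefficients have mixed signs, so the terms do not all align in phase there).

M_tri(1) = 7; |p(1)| = 3; equality at z=1: no.


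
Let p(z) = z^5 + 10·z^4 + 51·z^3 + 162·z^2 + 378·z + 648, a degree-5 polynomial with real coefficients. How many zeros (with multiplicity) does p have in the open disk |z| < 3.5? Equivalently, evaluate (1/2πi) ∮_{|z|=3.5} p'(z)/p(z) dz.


The zeros of p are: -4, (-3 + 3i), (-3 - 3i), (0 + 3i), (0 - 3i).
Their magnitudes are: 4, 4.243, 4.243, 3, 3.
Zeros with |z| < R = 3.5: (0 + 3i), (0 - 3i).
Count = 2.
By the argument principle, (1/2πi) ∮_{|z|=R} p'(z)/p(z) dz equals exactly this count.

Number of zeros inside |z| < 3.5: 2.


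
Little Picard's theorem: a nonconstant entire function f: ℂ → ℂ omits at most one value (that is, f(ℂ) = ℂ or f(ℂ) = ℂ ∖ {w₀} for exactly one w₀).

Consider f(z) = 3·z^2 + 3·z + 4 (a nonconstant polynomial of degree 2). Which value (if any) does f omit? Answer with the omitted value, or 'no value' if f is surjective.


Little Picard bounds the complement of f(ℂ) to at most one point.
For every w ∈ ℂ, the equation p(z) − w = 0 is a nonconstant polynomial in z and hence has at least one root by the fundamental theorem of algebra. So p is surjective onto ℂ, omitting no value.

Omitted value: no value.


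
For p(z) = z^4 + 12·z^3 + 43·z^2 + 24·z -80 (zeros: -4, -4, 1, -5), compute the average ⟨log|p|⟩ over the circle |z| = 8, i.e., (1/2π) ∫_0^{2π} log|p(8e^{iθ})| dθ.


Zeros: -5, -4, -4, 1; r = 8.
Inside |z| < r: -5, -4, -4, 1. Outside (|z| ≥ r): ∅.
p(0) = -80, so log|p(0)| = log(80) = 4.3820.
Apply Jensen: I(r) = log|p(0)| + Σ_k log(r/|z_k|), summed over zeros inside |z| < r.
  log(r/|z_k|) for z_k = -4: log(8/4) = 0.6931
  log(r/|z_k|) for z_k = -4: log(8/4) = 0.6931
  log(r/|z_k|) for z_k = 1: log(8/1) = 2.0794
  log(r/|z_k|) for z_k = -5: log(8/5) = 0.4700
Sum over inside zeros: 3.9357.
I(r) = log|p(0)| + (inside sum) = 4.3820 + 3.9357 = 8.3178.
Closed form (all zeros inside, monic): I(r) = n·log(r) = 4·log(8) = 8.3178. ✓

I(r) ≈ 8.3178.


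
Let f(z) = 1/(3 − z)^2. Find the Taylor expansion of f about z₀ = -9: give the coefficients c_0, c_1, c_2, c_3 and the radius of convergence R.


Let w = z − z₀, so z = z₀ + w.
Then 3 − z = 3 − (z₀ + w) = (3 − z₀) − w = 12 − w.
f(z) = 1/(12 − w)^2 = (1/(12)^2) · (1 − w/(12))^{−2}.
By the binomial series (1−u)^{−2} = Σ_{n≥0} C(n+1, 1) u^n for |u|<1, with u = w/(12):
  c_n = C(n+1, 1) / (12)^(n+2).
  c_0 = 1/(12)^2 = 1/144.
  c_1 = 2/(12)^3 = 1/864.
  c_2 = 3/(12)^4 = 1/6912.
  c_3 = 4/(12)^5 = 1/62208.
The series is valid for |w/d| < 1, i.e. |z − z₀| < |d|.
Radius of convergence: R = |3 − z₀| = |12| = 12 (distance from z₀ to the singularity z = 3).

c_0 = 1/144, c_1 = 1/864, c_2 = 1/6912, c_3 = 1/62208; R = 12.


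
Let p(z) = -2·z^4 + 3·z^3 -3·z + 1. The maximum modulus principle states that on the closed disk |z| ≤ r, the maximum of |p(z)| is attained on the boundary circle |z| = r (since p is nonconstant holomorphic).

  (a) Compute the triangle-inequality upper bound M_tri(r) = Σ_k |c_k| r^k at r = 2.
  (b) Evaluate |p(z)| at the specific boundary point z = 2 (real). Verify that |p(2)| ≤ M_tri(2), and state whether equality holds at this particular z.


Coefficients: c_0 = 1, c_1 = -3, c_2 = 0, c_3 = 3, c_4 = -2. Radius r = 2.
Part (a). Triangle bound: M_tri(r) = Σ_k |c_k| r^k
  = |1|·2^0 + |-3|·2^1 + |0|·2^2 + |3|·2^3 + |-2|·2^4
  = 1 + 6 + 0 + 24 + 32 = 63.
This bounds M(r) := max_{|z|=r} |p(z)| from above; equality holds iff all terms c_k z^k can be made to align in phase at a single z on |z|=r.
Part (b). At z = 2 (real, on the circle |z| = r):
  p(2) = (1)·2^0 + (-3)·2^1 + (0)·2^2 + (3)·2^3 + (-2)·2^4 = -13.
  |p(2)| = 13.
Check: |p(2)| = 13 ≤ 63 = M_tri(2). ✓ Equality does not hold at z = 2 (the coefficients have mixed signs, so the terms do not all align in phase there).

M_tri(2) = 63; |p(2)| = 13; equality at z=2: no.


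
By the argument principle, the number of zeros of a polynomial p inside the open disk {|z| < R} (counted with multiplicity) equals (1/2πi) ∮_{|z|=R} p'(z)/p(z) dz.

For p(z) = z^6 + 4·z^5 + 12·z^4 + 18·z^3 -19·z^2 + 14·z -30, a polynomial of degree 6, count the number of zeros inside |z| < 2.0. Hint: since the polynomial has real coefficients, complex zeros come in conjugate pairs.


The zeros of p are: -3, 1, (0 + 1i), (0 - 1i), (-1 + 3i), (-1 - 3i).
Their magnitudes are: 3, 1, 1, 1, 3.162, 3.162.
Zeros with |z| < R = 2.0: 1, (0 + 1i), (0 - 1i).
Count = 3.
By the argument principle, (1/2πi) ∮_{|z|=R} p'(z)/p(z) dz equals exactly this count.

Number of zeros inside |z| < 2.0: 3.


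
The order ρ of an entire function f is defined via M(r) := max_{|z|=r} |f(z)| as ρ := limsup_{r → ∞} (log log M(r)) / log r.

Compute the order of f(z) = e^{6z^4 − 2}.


|e^{6z^4 − 2}| = e^{Re(6·z^4) + -2} ≤ e^{6|z|^4 + -2} = e^{6r^4 + -2} on |z| = r, so ρ ≤ 4. Choosing z on |z|=r so that 6·z^4 is real positive (always possible by picking arg z appropriately) gives |f(z)| = e^{6r^4 + -2}, matching the bound. The additive constant -2 does not affect log log M(r) ~ 4·log r. Hence ρ = 4.
Therefore ρ = 4.

Order ρ = 4.


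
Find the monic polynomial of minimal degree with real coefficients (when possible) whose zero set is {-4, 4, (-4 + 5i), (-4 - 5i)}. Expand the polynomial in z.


The polynomial is p(z) = ∏_{α ∈ S} (z − α), where S = {-4, 4, (-4 + 5i), (-4 - 5i)}.
Expanding the product yields: p(z) = z^4 + 8·z^3 + 25·z^2 -128·z -656.
Note conjugate pairs combine to real quadratics: (z − (-4+5i))(z − (-4−5i)) = z² + 8z + 41.
The resulting polynomial has degree 4 and real coefficients as required.

p(z) = z^4 + 8·z^3 + 25·z^2 -128·z -656.


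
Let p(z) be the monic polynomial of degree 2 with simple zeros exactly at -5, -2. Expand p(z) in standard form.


The polynomial is p(z) = ∏_{α ∈ S} (z − α), where S = {-5, -2}.
Expanding the product yields: p(z) = z^2 + 7·z + 10.
The resulting polynomial has degree 2 and real coefficients as required.

p(z) = z^2 + 7·z + 10.


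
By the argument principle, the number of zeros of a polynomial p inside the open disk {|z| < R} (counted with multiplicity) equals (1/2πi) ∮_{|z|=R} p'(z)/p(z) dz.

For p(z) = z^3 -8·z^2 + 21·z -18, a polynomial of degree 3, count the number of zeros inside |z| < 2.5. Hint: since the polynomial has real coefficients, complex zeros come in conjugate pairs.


The zeros of p are: 3, 3, 2.
Their magnitudes are: 3, 3, 2.
Zeros with |z| < R = 2.5: 2.
Count = 1.
By the argument principle, (1/2πi) ∮_{|z|=R} p'(z)/p(z) dz equals exactly this count.

Number of zeros inside |z| < 2.5: 1.


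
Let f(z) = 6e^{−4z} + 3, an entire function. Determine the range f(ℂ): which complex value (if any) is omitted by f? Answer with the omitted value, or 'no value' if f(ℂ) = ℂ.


Little Picard bounds the complement of f(ℂ) to at most one point.
e^{−4z} is never zero on ℂ, so 6·e^{−4z} takes every value in ℂ ∖ {0}. Adding 3 shifts the range to ℂ ∖ {3}. Thus f omits exactly the value 3.

Omitted value: 3.


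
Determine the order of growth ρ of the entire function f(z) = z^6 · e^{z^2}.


M(r) = max_{|z|=r} |1|·|z|^6·|e^{z^2}| = 1·r^6 · e^{1r^2} (the factors attain their maxima compatibly on |z|=r). Then log M(r) = log 1 + 6·log r + 1r^2, dominated by the last term, so log log M(r) ~ 2·log r. The polynomial factor 1z^6 contributes only a log r term and does not affect the order. ρ = 2.
Therefore ρ = 2.

Order ρ = 2.


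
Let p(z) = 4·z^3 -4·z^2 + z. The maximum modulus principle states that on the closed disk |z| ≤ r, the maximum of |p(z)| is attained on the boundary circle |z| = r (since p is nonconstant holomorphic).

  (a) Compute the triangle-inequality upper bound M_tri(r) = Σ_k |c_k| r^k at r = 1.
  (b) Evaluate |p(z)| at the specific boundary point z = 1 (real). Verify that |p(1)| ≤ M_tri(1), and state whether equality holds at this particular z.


Coefficients: c_0 = 0, c_1 = 1, c_2 = -4, c_3 = 4. Radius r = 1.
Part (a). Triangle bound: M_tri(r) = Σ_k |c_k| r^k
  = |0|·1^0 + |1|·1^1 + |-4|·1^2 + |4|·1^3
  = 0 + 1 + 4 + 4 = 9.
This bounds M(r) := max_{|z|=r} |p(z)| from above; equality holds iff all terms c_k z^k can be made to align in phase at a single z on |z|=r.
Part (b). At z = 1 (real, on the circle |z| = r):
  p(1) = (0)·1^0 + (1)·1^1 + (-4)·1^2 + (4)·1^3 = 1.
  |p(1)| = 1.
Check: |p(1)| = 1 ≤ 9 = M_tri(1). ✓ Equality does not hold at z = 1 (the coefficients have mixed signs, so the terms do not all align in phase there).

M_tri(1) = 9; |p(1)| = 1; equality at z=1: no.


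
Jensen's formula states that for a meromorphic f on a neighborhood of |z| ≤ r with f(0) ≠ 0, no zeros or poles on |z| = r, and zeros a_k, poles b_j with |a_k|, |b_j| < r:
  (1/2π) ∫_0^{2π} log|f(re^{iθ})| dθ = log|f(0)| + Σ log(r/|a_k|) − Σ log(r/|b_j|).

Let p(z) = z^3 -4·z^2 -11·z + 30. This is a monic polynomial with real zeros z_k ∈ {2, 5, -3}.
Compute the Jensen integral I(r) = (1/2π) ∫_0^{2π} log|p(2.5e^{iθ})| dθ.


Zeros: -3, 2, 5; r = 2.5.
Inside |z| < r: 2. Outside (|z| ≥ r): -3, 5.
p(0) = 30, so log|p(0)| = log(30) = 3.4012.
Apply Jensen: I(r) = log|p(0)| + Σ_k log(r/|z_k|), summed over zeros inside |z| < r.
  log(r/|z_k|) for z_k = 2: log(2.5/2) = 0.2231
  Outside zeros (-3, 5) contribute nothing to the Jensen sum.
Sum over inside zeros: 0.2231.
I(r) = log|p(0)| + (inside sum) = 3.4012 + 0.2231 = 3.6243.
Note: since some zeros are outside |z| ≤ r, the simplified n·log(r) form does NOT apply — only the inside zeros contribute.

I(r) ≈ 3.6243.


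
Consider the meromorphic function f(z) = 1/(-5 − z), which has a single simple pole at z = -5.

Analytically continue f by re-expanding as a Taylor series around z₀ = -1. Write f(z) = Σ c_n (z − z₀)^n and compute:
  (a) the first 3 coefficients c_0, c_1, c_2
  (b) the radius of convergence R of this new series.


Let w = z − z₀, so z = z₀ + w.
Then -5 − z = -5 − (z₀ + w) = (-5 − z₀) − w = -4 − w.
f(z) = 1/(-4 − w) = (1/(-4)) · 1/(1 − w/(-4)) = Σ_{n≥0} w^n / (-4)^(n+1).
So c_n = 1/(-4)^(n+1):
  c_0 = 1/(-4)^1 = -1/4.
  c_1 = 1/(-4)^2 = 1/16.
  c_2 = 1/(-4)^3 = -1/64.
The series is valid for |w/d| < 1, i.e. |z − z₀| < |d|.
Radius of convergence: R = |-5 − z₀| = |-4| = 4 (distance from z₀ to the singularity z = -5).

c_0 = -1/4, c_1 = 1/16, c_2 = -1/64; R = 4.


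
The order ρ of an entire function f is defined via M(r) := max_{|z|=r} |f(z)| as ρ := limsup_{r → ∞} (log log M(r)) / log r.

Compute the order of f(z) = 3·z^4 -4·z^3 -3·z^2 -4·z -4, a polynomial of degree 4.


|f(z)| ≤ Σ|c_k|·r^k = O(r^4) as r → ∞. Polynomial growth is O(e^{r^ε}) for every ε > 0 (since r^4/e^{r^ε} → 0), so ρ ≤ ε for all ε > 0, i.e. ρ = 0. Every nonconstant polynomial has order 0.
Therefore ρ = 0.

Order ρ = 0.


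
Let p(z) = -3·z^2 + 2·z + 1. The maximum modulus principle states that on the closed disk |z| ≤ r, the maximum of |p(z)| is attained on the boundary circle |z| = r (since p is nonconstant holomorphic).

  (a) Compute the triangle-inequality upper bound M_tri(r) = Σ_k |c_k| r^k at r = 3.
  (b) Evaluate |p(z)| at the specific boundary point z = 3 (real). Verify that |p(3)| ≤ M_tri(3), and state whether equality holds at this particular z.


Coefficients: c_0 = 1, c_1 = 2, c_2 = -3. Radius r = 3.
Part (a). Triangle bound: M_tri(r) = Σ_k |c_k| r^k
  = |1|·3^0 + |2|·3^1 + |-3|·3^2
  = 1 + 6 + 27 = 34.
This bounds M(r) := max_{|z|=r} |p(z)| from above; equality holds iff all terms c_k z^k can be made to align in phase at a single z on |z|=r.
Part (b). At z = 3 (real, on the circle |z| = r):
  p(3) = (1)·3^0 + (2)·3^1 + (-3)·3^2 = -20.
  |p(3)| = 20.
Check: |p(3)| = 20 ≤ 34 = M_tri(3). ✓ Equality does not hold at z = 3 (the coefficients have mixed signs, so the terms do not all align in phase there).

M_tri(3) = 34; |p(3)| = 20; equality at z=3: no.


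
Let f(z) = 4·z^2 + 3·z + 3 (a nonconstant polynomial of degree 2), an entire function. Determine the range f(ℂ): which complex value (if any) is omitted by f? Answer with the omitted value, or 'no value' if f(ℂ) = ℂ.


Little Picard bounds the complement of f(ℂ) to at most one point.
For every w ∈ ℂ, the equation p(z) − w = 0 is a nonconstant polynomial in z and hence has at least one root by the fundamental theorem of algebra. So p is surjective onto ℂ, omitting no value.

Omitted value: no value.


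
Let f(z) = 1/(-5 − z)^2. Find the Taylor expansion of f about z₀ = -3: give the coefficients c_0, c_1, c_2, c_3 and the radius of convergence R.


Let w = z − z₀, so z = z₀ + w.
Then -5 − z = -5 − (z₀ + w) = (-5 − z₀) − w = -2 − w.
f(z) = 1/(-2 − w)^2 = (1/(-2)^2) · (1 − w/(-2))^{−2}.
By the binomial series (1−u)^{−2} = Σ_{n≥0} C(n+1, 1) u^n for |u|<1, with u = w/(-2):
  c_n = C(n+1, 1) / (-2)^(n+2).
  c_0 = 1/(-2)^2 = 1/4.
  c_1 = 2/(-2)^3 = -1/4.
  c_2 = 3/(-2)^4 = 3/16.
  c_3 = 4/(-2)^5 = -1/8.
The series is valid for |w/d| < 1, i.e. |z − z₀| < |d|.
Radius of convergence: R = |-5 − z₀| = |-2| = 2 (distance from z₀ to the singularity z = -5).

c_0 = 1/4, c_1 = -1/4, c_2 = 3/16, c_3 = -1/8; R = 2.


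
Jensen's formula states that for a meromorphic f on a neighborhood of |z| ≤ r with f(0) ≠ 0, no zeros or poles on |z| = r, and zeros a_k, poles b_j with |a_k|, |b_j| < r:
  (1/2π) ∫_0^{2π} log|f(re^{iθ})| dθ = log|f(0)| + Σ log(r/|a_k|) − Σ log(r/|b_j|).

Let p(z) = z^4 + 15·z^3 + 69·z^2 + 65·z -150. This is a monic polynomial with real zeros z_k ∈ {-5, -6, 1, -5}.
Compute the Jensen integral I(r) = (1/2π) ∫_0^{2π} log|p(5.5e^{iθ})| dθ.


Zeros: -6, -5, -5, 1; r = 5.5.
Inside |z| < r: -5, -5, 1. Outside (|z| ≥ r): -6.
p(0) = -150, so log|p(0)| = log(150) = 5.0106.
Apply Jensen: I(r) = log|p(0)| + Σ_k log(r/|z_k|), summed over zeros inside |z| < r.
  log(r/|z_k|) for z_k = -5: log(5.5/5) = 0.0953
  log(r/|z_k|) for z_k = 1: log(5.5/1) = 1.7047
  log(r/|z_k|) for z_k = -5: log(5.5/5) = 0.0953
  Outside zeros (-6) contribute nothing to the Jensen sum.
Sum over inside zeros: 1.8954.
I(r) = log|p(0)| + (inside sum) = 5.0106 + 1.8954 = 6.9060.
Note: since some zeros are outside |z| ≤ r, the simplified n·log(r) form does NOT apply — only the inside zeros contribute.

I(r) ≈ 6.9060.


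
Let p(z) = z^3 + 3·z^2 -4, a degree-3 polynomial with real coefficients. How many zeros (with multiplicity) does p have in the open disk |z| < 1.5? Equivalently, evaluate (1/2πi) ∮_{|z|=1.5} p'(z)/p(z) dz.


The zeros of p are: -2, 1, -2.
Their magnitudes are: 2, 1, 2.
Zeros with |z| < R = 1.5: 1.
Count = 1.
By the argument principle, (1/2πi) ∮_{|z|=R} p'(z)/p(z) dz equals exactly this count.

Number of zeros inside |z| < 1.5: 1.


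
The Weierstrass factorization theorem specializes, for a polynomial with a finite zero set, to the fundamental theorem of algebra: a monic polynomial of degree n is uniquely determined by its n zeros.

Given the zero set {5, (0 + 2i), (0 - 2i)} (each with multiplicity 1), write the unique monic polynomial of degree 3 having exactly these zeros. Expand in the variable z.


The polynomial is p(z) = ∏_{α ∈ S} (z − α), where S = {5, (0 + 2i), (0 - 2i)}.
Expanding the product yields: p(z) = z^3 -5·z^2 + 4·z -20.
Note conjugate pairs combine to real quadratics: (z − (0+2i))(z − (0−2i)) = z² + 4.
The resulting polynomial has degree 3 and real coefficients as required.

p(z) = z^3 -5·z^2 + 4·z -20.


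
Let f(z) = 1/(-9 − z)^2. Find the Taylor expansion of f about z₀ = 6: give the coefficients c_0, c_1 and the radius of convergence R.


Let w = z − z₀, so z = z₀ + w.
Then -9 − z = -9 − (z₀ + w) = (-9 − z₀) − w = -15 − w.
f(z) = 1/(-15 − w)^2 = (1/(-15)^2) · (1 − w/(-15))^{−2}.
By the binomial series (1−u)^{−2} = Σ_{n≥0} C(n+1, 1) u^n for |u|<1, with u = w/(-15):
  c_n = C(n+1, 1) / (-15)^(n+2).
  c_0 = 1/(-15)^2 = 1/225.
  c_1 = 2/(-15)^3 = -2/3375.
The series is valid for |w/d| < 1, i.e. |z − z₀| < |d|.
Radius of convergence: R = |-9 − z₀| = |-15| = 15 (distance from z₀ to the singularity z = -9).

c_0 = 1/225, c_1 = -2/3375; R = 15.


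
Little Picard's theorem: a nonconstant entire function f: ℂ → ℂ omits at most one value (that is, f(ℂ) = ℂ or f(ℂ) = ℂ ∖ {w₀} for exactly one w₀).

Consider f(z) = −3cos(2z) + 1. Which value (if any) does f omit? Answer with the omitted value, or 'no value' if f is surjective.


Little Picard bounds the complement of f(ℂ) to at most one point.
cos is entire and surjective onto ℂ: for every w ∈ ℂ, cos(ζ) = w has a solution ζ ∈ ℂ (e.g., via the complex inverse arccos). With ζ = 2z this gives z = ζ/(2). Then -3·cos(2z) takes every value in -3·ℂ = ℂ, and adding 1 is a bijection of ℂ. So f is surjective and omits no value. (Note: only on the real line is cos bounded by [−1, 1].)

Omitted value: no value.


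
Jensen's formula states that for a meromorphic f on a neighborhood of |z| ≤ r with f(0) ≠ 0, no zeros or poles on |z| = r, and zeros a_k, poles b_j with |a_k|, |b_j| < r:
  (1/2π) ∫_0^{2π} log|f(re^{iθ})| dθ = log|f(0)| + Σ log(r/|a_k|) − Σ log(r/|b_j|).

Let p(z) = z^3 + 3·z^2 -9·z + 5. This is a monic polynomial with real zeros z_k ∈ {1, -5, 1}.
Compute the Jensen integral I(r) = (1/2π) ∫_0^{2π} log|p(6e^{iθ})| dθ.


Zeros: -5, 1, 1; r = 6.
Inside |z| < r: -5, 1, 1. Outside (|z| ≥ r): ∅.
p(0) = 5, so log|p(0)| = log(5) = 1.6094.
Apply Jensen: I(r) = log|p(0)| + Σ_k log(r/|z_k|), summed over zeros inside |z| < r.
  log(r/|z_k|) for z_k = 1: log(6/1) = 1.7918
  log(r/|z_k|) for z_k = -5: log(6/5) = 0.1823
  log(r/|z_k|) for z_k = 1: log(6/1) = 1.7918
Sum over inside zeros: 3.7658.
I(r) = log|p(0)| + (inside sum) = 1.6094 + 3.7658 = 5.3753.
Closed form (all zeros inside, monic): I(r) = n·log(r) = 3·log(6) = 5.3753. ✓

I(r) ≈ 5.3753.


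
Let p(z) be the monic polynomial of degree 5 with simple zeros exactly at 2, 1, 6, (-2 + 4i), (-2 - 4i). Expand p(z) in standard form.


The polynomial is p(z) = ∏_{α ∈ S} (z − α), where S = {2, 1, 6, (-2 + 4i), (-2 - 4i)}.
Expanding the product yields: p(z) = z^5 -5·z^4 + 4·z^3 -112·z^2 + 352·z -240.
Note conjugate pairs combine to real quadratics: (z − (-2+4i))(z − (-2−4i)) = z² + 4z + 20.
The resulting polynomial has degree 5 and real coefficients as required.

p(z) = z^5 -5·z^4 + 4·z^3 -112·z^2 + 352·z -240.


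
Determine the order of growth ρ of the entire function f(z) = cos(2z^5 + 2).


Write cos(w) = (e^{iw} ± e^{−iw})/(2 or 2i), so |cos(w)| ≤ e^{|w|}. With w = 2z^5 + 2, |w| ≤ 2r^5 + 2 on |z|=r, giving M(r) ≤ e^{2r^5 + 2} and ρ ≤ 5. For the lower bound, choose z on |z|=r with 2z^5 purely imaginary of modulus 2r^5; then |cos(2z^5 + 2)| grows like e^{2r^5}/2, so ρ ≥ 5. Hence ρ = 5.
Therefore ρ = 5.

Order ρ = 5.


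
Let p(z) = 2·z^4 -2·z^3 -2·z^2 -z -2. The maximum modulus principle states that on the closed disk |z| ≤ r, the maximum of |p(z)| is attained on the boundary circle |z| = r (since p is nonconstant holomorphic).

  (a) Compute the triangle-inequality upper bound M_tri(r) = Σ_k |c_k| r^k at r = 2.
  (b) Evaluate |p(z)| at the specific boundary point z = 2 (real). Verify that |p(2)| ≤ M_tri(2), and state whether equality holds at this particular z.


Coefficients: c_0 = -2, c_1 = -1, c_2 = -2, c_3 = -2, c_4 = 2. Radius r = 2.
Part (a). Triangle bound: M_tri(r) = Σ_k |c_k| r^k
  = |-2|·2^0 + |-1|·2^1 + |-2|·2^2 + |-2|·2^3 + |2|·2^4
  = 2 + 2 + 8 + 16 + 32 = 60.
This bounds M(r) := max_{|z|=r} |p(z)| from above; equality holds iff all terms c_k z^k can be made to align in phase at a single z on |z|=r.
Part (b). At z = 2 (real, on the circle |z| = r):
  p(2) = (-2)·2^0 + (-1)·2^1 + (-2)·2^2 + (-2)·2^3 + (2)·2^4 = 4.
  |p(2)| = 4.
Check: |p(2)| = 4 ≤ 60 = M_tri(2). ✓ Equality does not hold at z = 2 (the coefficients have mixed signs, so the terms do not all align in phase there).

M_tri(2) = 60; |p(2)| = 4; equality at z=2: no.


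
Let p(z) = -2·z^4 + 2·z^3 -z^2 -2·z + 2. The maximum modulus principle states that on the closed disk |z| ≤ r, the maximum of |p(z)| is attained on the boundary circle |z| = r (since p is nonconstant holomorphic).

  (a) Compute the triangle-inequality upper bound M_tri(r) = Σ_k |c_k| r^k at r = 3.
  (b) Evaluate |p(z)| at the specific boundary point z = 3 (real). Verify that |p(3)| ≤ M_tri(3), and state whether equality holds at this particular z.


Coefficients: c_0 = 2, c_1 = -2, c_2 = -1, c_3 = 2, c_4 = -2. Radius r = 3.
Part (a). Triangle bound: M_tri(r) = Σ_k |c_k| r^k
  = |2|·3^0 + |-2|·3^1 + |-1|·3^2 + |2|·3^3 + |-2|·3^4
  = 2 + 6 + 9 + 54 + 162 = 233.
This bounds M(r) := max_{|z|=r} |p(z)| from above; equality holds iff all terms c_k z^k can be made to align in phase at a single z on |z|=r.
Part (b). At z = 3 (real, on the circle |z| = r):
  p(3) = (2)·3^0 + (-2)·3^1 + (-1)·3^2 + (2)·3^3 + (-2)·3^4 = -121.
  |p(3)| = 121.
Check: |p(3)| = 121 ≤ 233 = M_tri(3). ✓ Equality does not hold at z = 3 (the coefficients have mixed signs, so the terms do not all align in phase there).

M_tri(3) = 233; |p(3)| = 121; equality at z=3: no.


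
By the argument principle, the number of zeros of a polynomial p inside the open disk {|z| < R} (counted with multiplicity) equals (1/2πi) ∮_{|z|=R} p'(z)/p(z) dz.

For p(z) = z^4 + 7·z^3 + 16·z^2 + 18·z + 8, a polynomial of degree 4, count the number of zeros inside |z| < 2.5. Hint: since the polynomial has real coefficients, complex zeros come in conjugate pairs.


The zeros of p are: -1, -4, (-1 + 1i), (-1 - 1i).
Their magnitudes are: 1, 4, 1.414, 1.414.
Zeros with |z| < R = 2.5: -1, (-1 + 1i), (-1 - 1i).
Count = 3.
By the argument principle, (1/2πi) ∮_{|z|=R} p'(z)/p(z) dz equals exactly this count.

Number of zeros inside |z| < 2.5: 3.


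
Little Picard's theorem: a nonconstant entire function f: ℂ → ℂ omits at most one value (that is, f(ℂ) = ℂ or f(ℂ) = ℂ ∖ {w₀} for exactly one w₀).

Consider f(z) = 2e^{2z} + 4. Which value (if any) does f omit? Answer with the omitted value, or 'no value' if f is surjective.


Little Picard bounds the complement of f(ℂ) to at most one point.
e^{2z} is never zero on ℂ, so 2·e^{2z} takes every value in ℂ ∖ {0}. Adding 4 shifts the range to ℂ ∖ {4}. Thus f omits exactly the value 4.

Omitted value: 4.


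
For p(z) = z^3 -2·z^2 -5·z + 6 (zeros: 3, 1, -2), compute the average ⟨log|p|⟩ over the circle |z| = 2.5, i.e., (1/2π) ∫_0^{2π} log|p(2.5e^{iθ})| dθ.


Zeros: -2, 1, 3; r = 2.5.
Inside |z| < r: -2, 1. Outside (|z| ≥ r): 3.
p(0) = 6, so log|p(0)| = log(6) = 1.7918.
Apply Jensen: I(r) = log|p(0)| + Σ_k log(r/|z_k|), summed over zeros inside |z| < r.
  log(r/|z_k|) for z_k = 1: log(2.5/1) = 0.9163
  log(r/|z_k|) for z_k = -2: log(2.5/2) = 0.2231
  Outside zeros (3) contribute nothing to the Jensen sum.
Sum over inside zeros: 1.1394.
I(r) = log|p(0)| + (inside sum) = 1.7918 + 1.1394 = 2.9312.
Note: since some zeros are outside |z| ≤ r, the simplified n·log(r) form does NOT apply — only the inside zeros contribute.

I(r) ≈ 2.9312.


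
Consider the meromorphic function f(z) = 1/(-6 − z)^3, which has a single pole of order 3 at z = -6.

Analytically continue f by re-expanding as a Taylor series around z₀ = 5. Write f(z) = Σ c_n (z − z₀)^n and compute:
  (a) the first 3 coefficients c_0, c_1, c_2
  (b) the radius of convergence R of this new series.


Let w = z − z₀, so z = z₀ + w.
Then -6 − z = -6 − (z₀ + w) = (-6 − z₀) − w = -11 − w.
f(z) = 1/(-11 − w)^3 = (1/(-11)^3) · (1 − w/(-11))^{−3}.
By the binomial series (1−u)^{−3} = Σ_{n≥0} C(n+2, 2) u^n for |u|<1, with u = w/(-11):
  c_n = C(n+2, 2) / (-11)^(n+3).
  c_0 = 1/(-11)^3 = -1/1331.
  c_1 = 3/(-11)^4 = 3/14641.
  c_2 = 6/(-11)^5 = -6/161051.
The series is valid for |w/d| < 1, i.e. |z − z₀| < |d|.
Radius of convergence: R = |-6 − z₀| = |-11| = 11 (distance from z₀ to the singularity z = -6).

c_0 = -1/1331, c_1 = 3/14641, c_2 = -6/161051; R = 11.


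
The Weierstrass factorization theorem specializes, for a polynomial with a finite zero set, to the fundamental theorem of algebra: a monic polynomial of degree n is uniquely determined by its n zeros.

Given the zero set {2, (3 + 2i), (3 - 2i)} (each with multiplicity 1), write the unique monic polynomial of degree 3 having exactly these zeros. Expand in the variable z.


The polynomial is p(z) = ∏_{α ∈ S} (z − α), where S = {2, (3 + 2i), (3 - 2i)}.
Expanding the product yields: p(z) = z^3 -8·z^2 + 25·z -26.
Note conjugate pairs combine to real quadratics: (z − (3+2i))(z − (3−2i)) = z² − 6z + 13.
The resulting polynomial has degree 3 and real coefficients as required.

p(z) = z^3 -8·z^2 + 25·z -26.


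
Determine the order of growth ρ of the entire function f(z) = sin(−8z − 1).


sin(w) is a linear combination of e^{iw} and e^{−iw} (or e^w, e^{−w} in the hyperbolic case), so |sin(w)| ≤ e^{|w|}. With w = −8z − 1, |w| ≤ 8|z| + 1 = 8r + 1 on |z| = r, giving M(r) ≤ e^{8r + 1}, so ρ ≤ 1. On a suitable ray (z = it for sin/cos; z = t for sinh/cosh, t real → ∞), |sin(−8z − 1)| grows like e^{8|t|}/2, so ρ ≥ 1. Hence ρ = 1.
Therefore ρ = 1.

Order ρ = 1.


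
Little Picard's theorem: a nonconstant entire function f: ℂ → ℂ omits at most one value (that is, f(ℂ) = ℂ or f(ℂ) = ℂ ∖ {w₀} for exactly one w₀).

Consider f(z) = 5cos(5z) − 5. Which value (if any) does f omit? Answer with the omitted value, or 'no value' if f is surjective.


Little Picard bounds the complement of f(ℂ) to at most one point.
cos is entire and surjective onto ℂ: for every w ∈ ℂ, cos(ζ) = w has a solution ζ ∈ ℂ (e.g., via the complex inverse arccos). With ζ = 5z this gives z = ζ/(5). Then 5·cos(5z) takes every value in 5·ℂ = ℂ, and adding -5 is a bijection of ℂ. So f is surjective and omits no value. (Note: only on the real line is cos bounded by [−1, 1].)

Omitted value: no value.


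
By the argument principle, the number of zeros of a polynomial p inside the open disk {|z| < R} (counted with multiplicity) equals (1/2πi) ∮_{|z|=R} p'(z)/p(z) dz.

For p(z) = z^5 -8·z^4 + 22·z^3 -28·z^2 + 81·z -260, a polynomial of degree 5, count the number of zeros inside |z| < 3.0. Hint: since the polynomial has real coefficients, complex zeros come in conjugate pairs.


The zeros of p are: 4, (-1 + 2i), (-1 - 2i), (3 + 2i), (3 - 2i).
Their magnitudes are: 4, 2.236, 2.236, 3.606, 3.606.
Zeros with |z| < R = 3.0: (-1 + 2i), (-1 - 2i).
Count = 2.
By the argument principle, (1/2πi) ∮_{|z|=R} p'(z)/p(z) dz equals exactly this count.

Number of zeros inside |z| < 3.0: 2.


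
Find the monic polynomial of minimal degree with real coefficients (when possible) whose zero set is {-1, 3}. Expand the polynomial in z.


The polynomial is p(z) = ∏_{α ∈ S} (z − α), where S = {-1, 3}.
Expanding the product yields: p(z) = z^2 -2·z -3.
The resulting polynomial has degree 2 and real coefficients as required.

p(z) = z^2 -2·z -3.


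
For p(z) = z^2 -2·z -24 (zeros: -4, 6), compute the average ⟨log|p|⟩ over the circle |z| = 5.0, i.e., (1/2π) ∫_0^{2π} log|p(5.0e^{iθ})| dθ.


Zeros: -4, 6; r = 5.0.
Inside |z| < r: -4. Outside (|z| ≥ r): 6.
p(0) = -24, so log|p(0)| = log(24) = 3.1781.
Apply Jensen: I(r) = log|p(0)| + Σ_k log(r/|z_k|), summed over zeros inside |z| < r.
  log(r/|z_k|) for z_k = -4: log(5.0/4) = 0.2231
  Outside zeros (6) contribute nothing to the Jensen sum.
Sum over inside zeros: 0.2231.
I(r) = log|p(0)| + (inside sum) = 3.1781 + 0.2231 = 3.4012.
Note: since some zeros are outside |z| ≤ r, the simplified n·log(r) form does NOT apply — only the inside zeros contribute.

I(r) ≈ 3.4012.


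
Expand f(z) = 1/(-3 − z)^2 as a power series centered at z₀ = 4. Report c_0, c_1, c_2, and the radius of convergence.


Let w = z − z₀, so z = z₀ + w.
Then -3 − z = -3 − (z₀ + w) = (-3 − z₀) − w = -7 − w.
f(z) = 1/(-7 − w)^2 = (1/(-7)^2) · (1 − w/(-7))^{−2}.
By the binomial series (1−u)^{−2} = Σ_{n≥0} C(n+1, 1) u^n for |u|<1, with u = w/(-7):
  c_n = C(n+1, 1) / (-7)^(n+2).
  c_0 = 1/(-7)^2 = 1/49.
  c_1 = 2/(-7)^3 = -2/343.
  c_2 = 3/(-7)^4 = 3/2401.
The series is valid for |w/d| < 1, i.e. |z − z₀| < |d|.
Radius of convergence: R = |-3 − z₀| = |-7| = 7 (distance from z₀ to the singularity z = -3).

c_0 = 1/49, c_1 = -2/343, c_2 = 3/2401; R = 7.
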